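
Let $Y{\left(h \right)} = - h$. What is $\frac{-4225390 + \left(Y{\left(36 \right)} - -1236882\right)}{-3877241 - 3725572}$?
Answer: $\frac{2988544}{7602813} \approx 0.39308$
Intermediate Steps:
$\frac{-4225390 + \left(Y{\left(36 \right)} - -1236882\right)}{-3877241 - 3725572} = \frac{-4225390 - -1236846}{-3877241 - 3725572} = \frac{-4225390 + \left(-36 + 1236882\right)}{-7602813} = \left(-4225390 + 1236846\right) \left(- \frac{1}{7602813}\right) = \left(-2988544\right) \left(- \frac{1}{7602813}\right) = \frac{2988544}{7602813}$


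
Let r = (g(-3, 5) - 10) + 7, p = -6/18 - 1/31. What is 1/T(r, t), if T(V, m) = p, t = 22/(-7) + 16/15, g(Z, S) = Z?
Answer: -93/34 ≈ -2.7353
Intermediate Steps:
t = -218/105 (t = 22*(-⅐) + 16*(1/15) = -22/7 + 16/15 = -218/105 ≈ -2.0762)
p = -34/93 (p = -6*1/18 - 1*1/31 = -⅓ - 1/31 = -34/93 ≈ -0.36559)
r = -6 (r = (-3 - 10) + 7 = -13 + 7 = -6)
T(V, m) = -34/93
1/T(r, t) = 1/(-34/93) = -93/34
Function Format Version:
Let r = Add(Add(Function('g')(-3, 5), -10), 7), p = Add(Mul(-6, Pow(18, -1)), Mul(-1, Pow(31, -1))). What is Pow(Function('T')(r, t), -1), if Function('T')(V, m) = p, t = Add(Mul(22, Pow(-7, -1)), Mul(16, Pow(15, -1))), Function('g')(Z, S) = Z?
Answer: Rational(-93, 34) ≈ -2.7353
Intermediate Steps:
t = Rational(-218, 105) (t = Add(Mul(22, Rational(-1, 7)), Mul(16, Rational(1, 15))) = Add(Rational(-22, 7), Rational(16, 15)) = Rational(-218, 105) ≈ -2.0762)
p = Rational(-34, 93) (p = Add(Mul(-6, Rational(1, 18)), Mul(-1, Rational(1, 31))) = Add(Rational(-1, 3), Rational(-1, 31)) = Rational(-34, 93) ≈ -0.36559)
r = -6 (r = Add(Add(-3, -10), 7) = Add(-13, 7) = -6)
Function('T')(V, m) = Rational(-34, 93)
Pow(Function('T')(r, t), -1) = Pow(Rational(-34, 93), -1) = Rational(-93, 34)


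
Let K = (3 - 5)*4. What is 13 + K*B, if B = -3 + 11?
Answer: -51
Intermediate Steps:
K = -8 (K = -2*4 = -8)
B = 8
13 + K*B = 13 - 8*8 = 13 - 64 = -51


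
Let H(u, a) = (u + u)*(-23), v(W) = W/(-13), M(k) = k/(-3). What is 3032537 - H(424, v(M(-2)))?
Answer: 3052041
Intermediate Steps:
M(k) = -k/3 (M(k) = k*(-1/3) = -k/3)
v(W) = -W/13 (v(W) = W*(-1/13) = -W/13)
H(u, a) = -46*u (H(u, a) = (2*u)*(-23) = -46*u)
3032537 - H(424, v(M(-2))) = 3032537 - (-46)*424 = 3032537 - 1*(-19504) = 3032537 + 19504 = 3052041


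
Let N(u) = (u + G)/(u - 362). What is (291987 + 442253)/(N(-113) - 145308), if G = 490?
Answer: -348764000/69021677 ≈ -5.0530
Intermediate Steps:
N(u) = (490 + u)/(-362 + u) (N(u) = (u + 490)/(u - 362) = (490 + u)/(-362 + u))
(291987 + 442253)/(N(-113) - 145308) = (291987 + 442253)/((490 - 113)/(-362 - 113) - 145308) = 734240/(377/(-475) - 145308) = 734240/(-1/475*377 - 145308) = 734240/(-377/475 - 145308) = 734240/(-69021677/475) = 734240*(-475/69021677) = -348764000/69021677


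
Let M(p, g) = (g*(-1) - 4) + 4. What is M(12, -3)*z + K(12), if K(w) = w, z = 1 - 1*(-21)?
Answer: 78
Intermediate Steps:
z = 22 (z = 1 + 21 = 22)
M(p, g) = -g (M(p, g) = (-g - 4) + 4 = (-4 - g) + 4 = -g)
M(12, -3)*z + K(12) = -1*(-3)*22 + 12 = 3*22 + 12 = 66 + 12 = 78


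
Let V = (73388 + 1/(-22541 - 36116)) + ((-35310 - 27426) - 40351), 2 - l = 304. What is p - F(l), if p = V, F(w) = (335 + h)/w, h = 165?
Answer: -263035526594/8857207 ≈ -29697.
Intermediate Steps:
l = -302 (l = 2 - 1*304 = 2 - 304 = -302)
F(w) = 500/w (F(w) = (335 + 165)/w = 500/w)
V = -1742054244/58657 (V = (73388 + 1/(-58657)) + (-62736 - 40351) = (73388 - 1/58657) - 103087 = 4304719915/58657 - 103087 = -1742054244/58657 ≈ -29699.)
p = -1742054244/58657 ≈ -29699.
p - F(l) = -1742054244/58657 - 500/(-302) = -1742054244/58657 - 500*(-1)/302 = -1742054244/58657 - 1*(-250/151) = -1742054244/58657 + 250/151 = -263035526594/8857207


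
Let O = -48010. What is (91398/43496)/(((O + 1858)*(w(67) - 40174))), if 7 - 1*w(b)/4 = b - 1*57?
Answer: 15233/13445079529152 ≈ 1.1330e-9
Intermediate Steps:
w(b) = 256 - 4*b (w(b) = 28 - 4*(b - 1*57) = 28 - 4*(b - 57) = 28 - 4*(-57 + b) = 28 + (228 - 4*b) = 256 - 4*b)
(91398/43496)/(((O + 1858)*(w(67) - 40174))) = (91398/43496)/(((-48010 + 1858)*((256 - 4*67) - 40174))) = (91398*(1/43496))/((-46152*((256 - 268) - 40174))) = 45699/(21748*((-46152*(-12 - 40174)))) = 45699/(21748*((-46152*(-40186)))) = (45699/21748)/1854664272 = (45699/21748)*(1/1854664272) = 15233/13445079529152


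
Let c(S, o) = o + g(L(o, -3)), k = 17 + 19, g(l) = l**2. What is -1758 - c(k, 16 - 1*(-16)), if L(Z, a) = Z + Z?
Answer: -5886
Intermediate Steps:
L(Z, a) = 2*Z
k = 36
c(S, o) = o + 4*o**2 (c(S, o) = o + (2*o)**2 = o + 4*o**2)
-1758 - c(k, 16 - 1*(-16)) = -1758 - (16 - 1*(-16))*(1 + 4*(16 - 1*(-16))) = -1758 - (16 + 16)*(1 + 4*(16 + 16)) = -1758 - 32*(1 + 4*32) = -1758 - 32*(1 + 128) = -1758 - 32*129 = -1758 - 1*4128 = -1758 - 4128 = -5886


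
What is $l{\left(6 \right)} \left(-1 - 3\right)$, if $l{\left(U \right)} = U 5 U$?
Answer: $-720$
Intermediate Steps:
$l{\left(U \right)} = 5 U^{2}$ ($l{\left(U \right)} = 5 U U = 5 U^{2}$)
$l{\left(6 \right)} \left(-1 - 3\right) = 5 \cdot 6^{2} \left(-1 - 3\right) = 5 \cdot 36 \left(-4\right) = 180 \left(-4\right) = -720$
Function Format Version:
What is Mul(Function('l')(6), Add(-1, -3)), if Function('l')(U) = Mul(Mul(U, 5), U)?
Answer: -720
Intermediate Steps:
Function('l')(U) = Mul(5, Pow(U, 2)) (Function('l')(U) = Mul(Mul(5, U), U) = Mul(5, Pow(U, 2)))
Mul(Function('l')(6), Add(-1, -3)) = Mul(Mul(5, Pow(6, 2)), Add(-1, -3)) = Mul(Mul(5, 36), -4) = Mul(180, -4) = -720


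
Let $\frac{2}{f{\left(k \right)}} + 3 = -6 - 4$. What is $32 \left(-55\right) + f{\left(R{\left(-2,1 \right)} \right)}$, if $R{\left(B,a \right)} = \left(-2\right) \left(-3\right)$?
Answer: $- \frac{22882}{13} \approx -1760.2$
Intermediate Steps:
$R{\left(B,a \right)} = 6$
$f{\left(k \right)} = - \frac{2}{13}$ ($f{\left(k \right)} = \frac{2}{-3 - 10} = \frac{2}{-13} = 2 \left(- \frac{1}{13}\right) = - \frac{2}{13}$)
$32 \left(-55\right) + f{\left(R{\left(-2,1 \right)} \right)} = 32 \left(-55\right) - \frac{2}{13} = -1760 - \frac{2}{13} = - \frac{22882}{13}$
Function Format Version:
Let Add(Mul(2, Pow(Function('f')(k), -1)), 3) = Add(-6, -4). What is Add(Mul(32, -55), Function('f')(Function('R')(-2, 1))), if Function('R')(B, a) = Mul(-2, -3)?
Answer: Rational(-22882, 13) ≈ -1760.2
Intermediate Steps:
Function('R')(B, a) = 6
Function('f')(k) = Rational(-2, 13) (Function('f')(k) = Mul(2, Pow(Add(-3, Add(-6, -4)), -1)) = Mul(2, Pow(Add(-3, -10), -1)) = Mul(2, Pow(-13, -1)) = Mul(2, Rational(-1, 13)) = Rational(-2, 13))
Add(Mul(32, -55), Function('f')(Function('R')(-2, 1))) = Add(Mul(32, -55), Rational(-2, 13)) = Add(-1760, Rational(-2, 13)) = Rational(-22882, 13)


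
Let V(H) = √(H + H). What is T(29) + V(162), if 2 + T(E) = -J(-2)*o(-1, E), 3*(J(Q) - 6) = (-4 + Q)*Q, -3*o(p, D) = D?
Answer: 338/3 ≈ 112.67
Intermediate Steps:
o(p, D) = -D/3
J(Q) = 6 + Q*(-4 + Q)/3 (J(Q) = 6 + ((-4 + Q)*Q)/3 = 6 + (Q*(-4 + Q))/3 = 6 + Q*(-4 + Q)/3)
V(H) = √2*√H (V(H) = √(2*H) = √2*√H)
T(E) = -2 + 10*E/3 (T(E) = -2 - (6 - 4/3*(-2) + (⅓)*(-2)²)*(-E/3) = -2 - (6 + 8/3 + (⅓)*4)*(-E/3) = -2 - (6 + 8/3 + 4/3)*(-E/3) = -2 - 10*(-E/3) = -2 - (-10)*E/3 = -2 + 10*E/3)
T(29) + V(162) = (-2 + (10/3)*29) + √2*√162 = (-2 + 290/3) + √2*(9*√2) = 284/3 + 18 = 338/3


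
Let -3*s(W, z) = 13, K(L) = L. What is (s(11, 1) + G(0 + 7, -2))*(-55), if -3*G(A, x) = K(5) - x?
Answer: 1100/3 ≈ 366.67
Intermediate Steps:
G(A, x) = -5/3 + x/3 (G(A, x) = -(5 - x)/3 = -5/3 + x/3)
s(W, z) = -13/3 (s(W, z) = -⅓*13 = -13/3)
(s(11, 1) + G(0 + 7, -2))*(-55) = (-13/3 + (-5/3 + (⅓)*(-2)))*(-55) = (-13/3 + (-5/3 - ⅔))*(-55) = (-13/3 - 7/3)*(-55) = -20/3*(-55) = 1100/3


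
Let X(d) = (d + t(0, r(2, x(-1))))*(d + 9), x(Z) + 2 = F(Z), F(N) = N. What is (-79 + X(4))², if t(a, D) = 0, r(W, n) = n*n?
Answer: 729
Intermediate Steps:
x(Z) = -2 + Z
r(W, n) = n²
X(d) = d*(9 + d) (X(d) = (d + 0)*(d + 9) = d*(9 + d))
(-79 + X(4))² = (-79 + 4*(9 + 4))² = (-79 + 4*13)² = (-79 + 52)² = (-27)² = 729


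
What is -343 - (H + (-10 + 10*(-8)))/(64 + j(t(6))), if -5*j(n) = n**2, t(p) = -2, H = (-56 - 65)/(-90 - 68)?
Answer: -17054809/49928 ≈ -341.59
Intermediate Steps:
H = 121/158 (H = -121/(-158) = -121*(-1/158) = 121/158 ≈ 0.76582)
j(n) = -n**2/5
-343 - (H + (-10 + 10*(-8)))/(64 + j(t(6))) = -343 - (121/158 + (-10 + 10*(-8)))/(64 - 1/5*(-2)**2) = -343 - (121/158 + (-10 - 80))/(64 - 1/5*4) = -343 - (121/158 - 90)/(64 - 4/5) = -343 - (-14099)/(158*316/5) = -343 - (-14099)*5/(158*316) = -343 - 1*(-70495/49928) = -343 + 70495/49928 = -17054809/49928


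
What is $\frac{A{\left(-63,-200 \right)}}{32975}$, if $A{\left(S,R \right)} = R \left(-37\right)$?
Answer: $\frac{296}{1319} \approx 0.22441$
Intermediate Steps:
$A{\left(S,R \right)} = - 37 R$
$\frac{A{\left(-63,-200 \right)}}{32975} = \frac{\left(-37\right) \left(-200\right)}{32975} = 7400 \cdot \frac{1}{32975} = \frac{296}{1319}$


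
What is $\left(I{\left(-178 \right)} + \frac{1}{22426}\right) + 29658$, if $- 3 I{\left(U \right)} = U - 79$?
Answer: $\frac{2001094409}{67278} \approx 29744.0$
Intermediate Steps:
$I{\left(U \right)} = \frac{79}{3} - \frac{U}{3}$ ($I{\left(U \right)} = - \frac{U - 79}{3} = - \frac{-79 + U}{3} = \frac{79}{3} - \frac{U}{3}$)
$\left(I{\left(-178 \right)} + \frac{1}{22426}\right) + 29658 = \left(\left(\frac{79}{3} - - \frac{178}{3}\right) + \frac{1}{22426}\right) + 29658 = \left(\left(\frac{79}{3} + \frac{178}{3}\right) + \frac{1}{22426}\right) + 29658 = \left(\frac{257}{3} + \frac{1}{22426}\right) + 29658 = \frac{5763485}{67278} + 29658 = \frac{2001094409}{67278}$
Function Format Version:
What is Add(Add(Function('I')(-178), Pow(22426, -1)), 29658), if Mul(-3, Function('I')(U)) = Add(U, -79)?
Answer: Rational(2001094409, 67278) ≈ 29744.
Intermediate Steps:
Function('I')(U) = Add(Rational(79, 3), Mul(Rational(-1, 3), U)) (Function('I')(U) = Mul(Rational(-1, 3), Add(U, -79)) = Mul(Rational(-1, 3), Add(-79, U)) = Add(Rational(79, 3), Mul(Rational(-1, 3), U)))
Add(Add(Function('I')(-178), Pow(22426, -1)), 29658) = Add(Add(Add(Rational(79, 3), Mul(Rational(-1, 3), -178)), Pow(22426, -1)), 29658) = Add(Add(Add(Rational(79, 3), Rational(178, 3)), Rational(1, 22426)), 29658) = Add(Add(Rational(257, 3), Rational(1, 22426)), 29658) = Add(Rational(5763485, 67278), 29658) = Rational(2001094409, 67278)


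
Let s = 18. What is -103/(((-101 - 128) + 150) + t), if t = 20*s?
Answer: -103/281 ≈ -0.36655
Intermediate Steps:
t = 360 (t = 20*18 = 360)
-103/(((-101 - 128) + 150) + t) = -103/(((-101 - 128) + 150) + 360) = -103/((-229 + 150) + 360) = -103/(-79 + 360) = -103/281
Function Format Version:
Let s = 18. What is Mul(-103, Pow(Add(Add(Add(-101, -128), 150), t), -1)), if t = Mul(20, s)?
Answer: Rational(-103, 281) ≈ -0.36655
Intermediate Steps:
t = 360 (t = Mul(20, 18) = 360)
Mul(-103, Pow(Add(Add(Add(-101, -128), 150), t), -1)) = Mul(-103, Pow(Add(Add(Add(-101, -128), 150), 360), -1)) = Mul(-103, Pow(Add(Add(-229, 150), 360), -1)) = Mul(-103, Pow(Add(-79, 360), -1)) = Mul(-103, Pow(281, -1)) = Mul(-103, Rational(1, 281)) = Rational(-103, 281)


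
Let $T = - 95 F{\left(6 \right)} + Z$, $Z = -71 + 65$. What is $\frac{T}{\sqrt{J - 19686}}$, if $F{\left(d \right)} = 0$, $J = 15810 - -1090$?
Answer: $\frac{3 i \sqrt{2786}}{1393} \approx 0.11367 i$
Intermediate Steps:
$Z = -6$
$J = 16900$ ($J = 15810 + 1090 = 16900$)
$T = -6$ ($T = \left(-95\right) 0 - 6 = 0 - 6 = -6$)
$\frac{T}{\sqrt{J - 19686}} = - \frac{6}{\sqrt{16900 - 19686}} = - \frac{6}{\sqrt{-2786}} = - \frac{6}{i \sqrt{2786}} = - 6 \left(- \frac{i \sqrt{2786}}{2786}\right) = \frac{3 i \sqrt{2786}}{1393}$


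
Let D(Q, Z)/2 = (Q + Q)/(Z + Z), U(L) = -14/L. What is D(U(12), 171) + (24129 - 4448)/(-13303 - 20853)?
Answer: -10335445/17522028 ≈ -0.58985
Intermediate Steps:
D(Q, Z) = 2*Q/Z (D(Q, Z) = 2*((Q + Q)/(Z + Z)) = 2*((2*Q)/((2*Z))) = 2*((2*Q)*(1/(2*Z))) = 2*(Q/Z) = 2*Q/Z)
D(U(12), 171) + (24129 - 4448)/(-13303 - 20853) = 2*(-14/12)/171 + (24129 - 4448)/(-13303 - 20853) = 2*(-14*1/12)*(1/171) + 19681/(-34156) = 2*(-7/6)*(1/171) + 19681*(-1/34156) = -7/513 - 19681/34156 = -10335445/17522028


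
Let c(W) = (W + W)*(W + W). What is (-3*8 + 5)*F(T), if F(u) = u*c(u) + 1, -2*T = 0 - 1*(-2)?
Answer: 57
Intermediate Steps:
c(W) = 4*W² (c(W) = (2*W)*(2*W) = 4*W²)
T = -1 (T = -(0 - 1*(-2))/2 = -(0 + 2)/2 = -½*2 = -1)
F(u) = 1 + 4*u³ (F(u) = u*(4*u²) + 1 = 4*u³ + 1 = 1 + 4*u³)
(-3*8 + 5)*F(T) = (-3*8 + 5)*(1 + 4*(-1)³) = (-24 + 5)*(1 + 4*(-1)) = -19*(1 - 4) = -19*(-3) = 57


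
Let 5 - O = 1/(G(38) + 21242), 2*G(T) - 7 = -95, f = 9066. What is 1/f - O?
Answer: -80072923/16015089 ≈ -4.9998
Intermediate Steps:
G(T) = -44 (G(T) = 7/2 + (½)*(-95) = 7/2 - 95/2 = -44)
O = 105989/21198 (O = 5 - 1/(-44 + 21242) = 5 - 1/21198 = 105989/21198 ≈ 5.0000)
1/f - O = 1/9066 - 1*105989/21198 = 1/9066 - 105989/21198 = -80072923/16015089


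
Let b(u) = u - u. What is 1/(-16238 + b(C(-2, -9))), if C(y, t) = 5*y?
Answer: -1/16238 ≈ -6.1584e-5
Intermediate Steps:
b(u) = 0
1/(-16238 + b(C(-2, -9))) = 1/(-16238 + 0) = 1/(-16238) = -1/16238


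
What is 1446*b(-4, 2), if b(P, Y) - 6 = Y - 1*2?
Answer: 8676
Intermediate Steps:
b(P, Y) = 4 + Y (b(P, Y) = 6 + (Y - 1*2) = 6 + (Y - 2) = 6 + (-2 + Y) = 4 + Y)
1446*b(-4, 2) = 1446*(4 + 2) = 1446*6 = 8676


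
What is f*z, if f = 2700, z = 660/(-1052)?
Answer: -445500/263 ≈ -1693.9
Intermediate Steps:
z = -165/263 (z = 660*(-1/1052) = -165/263 ≈ -0.62738)
f*z = 2700*(-165/263) = -445500/263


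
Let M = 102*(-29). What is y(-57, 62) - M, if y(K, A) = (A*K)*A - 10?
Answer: -216160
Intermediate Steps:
M = -2958
y(K, A) = -10 + K*A**2 (y(K, A) = K*A**2 - 10 = -10 + K*A**2)
y(-57, 62) - M = (-10 - 57*62**2) - 1*(-2958) = (-10 - 57*3844) + 2958 = (-10 - 219108) + 2958 = -219118 + 2958 = -216160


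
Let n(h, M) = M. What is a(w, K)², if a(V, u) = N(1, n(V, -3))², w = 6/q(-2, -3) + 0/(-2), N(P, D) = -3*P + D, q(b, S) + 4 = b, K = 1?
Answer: 1296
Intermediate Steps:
q(b, S) = -4 + b
N(P, D) = D - 3*P
w = -1 (w = 6/(-4 - 2) + 0/(-2) = 6/(-6) + 0*(-½) = 6*(-⅙) + 0 = -1 + 0 = -1)
a(V, u) = 36 (a(V, u) = (-3 - 3*1)² = (-3 - 3)² = (-6)² = 36)
a(w, K)² = 36² = 1296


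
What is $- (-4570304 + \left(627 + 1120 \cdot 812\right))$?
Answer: $3660237$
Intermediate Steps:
$- (-4570304 + \left(627 + 1120 \cdot 812\right)) = - (-4570304 + \left(627 + 909440\right)) = - (-4570304 + 910067) = \left(-1\right) \left(-3660237\right) = 3660237$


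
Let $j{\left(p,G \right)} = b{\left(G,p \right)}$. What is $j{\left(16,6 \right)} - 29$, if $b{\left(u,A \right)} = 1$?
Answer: $-28$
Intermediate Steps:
$j{\left(p,G \right)} = 1$
$j{\left(16,6 \right)} - 29 = 1 - 29 = -28$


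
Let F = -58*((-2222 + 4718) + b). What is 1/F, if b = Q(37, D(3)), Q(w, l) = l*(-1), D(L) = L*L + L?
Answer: -1/144072 ≈ -6.9410e-6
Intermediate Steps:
D(L) = L + L² (D(L) = L² + L = L + L²)
Q(w, l) = -l
b = -12 (b = -3*(1 + 3) = -3*4 = -1*12 = -12)
F = -144072 (F = -58*((-2222 + 4718) - 12) = -58*(2496 - 12) = -58*2484 = -144072)
1/F = 1/(-144072) = -1/144072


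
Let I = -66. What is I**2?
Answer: 4356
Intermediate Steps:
I**2 = (-66)**2 = 4356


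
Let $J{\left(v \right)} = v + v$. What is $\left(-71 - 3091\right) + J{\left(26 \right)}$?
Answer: $-3110$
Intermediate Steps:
$J{\left(v \right)} = 2 v$
$\left(-71 - 3091\right) + J{\left(26 \right)} = \left(-71 - 3091\right) + 2 \cdot 26 = -3162 + 52 = -3110$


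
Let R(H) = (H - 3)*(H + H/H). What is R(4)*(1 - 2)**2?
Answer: 5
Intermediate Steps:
R(H) = (1 + H)*(-3 + H) (R(H) = (-3 + H)*(H + 1) = (-3 + H)*(1 + H) = (1 + H)*(-3 + H))
R(4)*(1 - 2)**2 = (-3 + 4**2 - 2*4)*(1 - 2)**2 = (-3 + 16 - 8)*(-1)**2 = 5*1 = 5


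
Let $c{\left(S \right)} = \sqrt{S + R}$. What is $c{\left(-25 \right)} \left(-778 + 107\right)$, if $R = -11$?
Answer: $- 4026 i \approx - 4026.0 i$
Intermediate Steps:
$c{\left(S \right)} = \sqrt{-11 + S}$ ($c{\left(S \right)} = \sqrt{S - 11} = \sqrt{-11 + S}$)
$c{\left(-25 \right)} \left(-778 + 107\right) = \sqrt{-11 - 25} \left(-778 + 107\right) = \sqrt{-36} \left(-671\right) = 6 i \left(-671\right) = - 4026 i$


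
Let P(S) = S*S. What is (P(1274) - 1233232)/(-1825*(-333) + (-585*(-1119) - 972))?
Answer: 10829/35038 ≈ 0.30906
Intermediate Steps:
P(S) = S²
(P(1274) - 1233232)/(-1825*(-333) + (-585*(-1119) - 972)) = (1274² - 1233232)/(-1825*(-333) + (-585*(-1119) - 972)) = (1623076 - 1233232)/(607725 + (654615 - 972)) = 389844/(607725 + 653643) = 389844/1261368 = 389844*(1/1261368) = 10829/35038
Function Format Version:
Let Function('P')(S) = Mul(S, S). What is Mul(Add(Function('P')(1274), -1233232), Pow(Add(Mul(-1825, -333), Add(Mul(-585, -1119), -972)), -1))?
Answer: Rational(10829, 35038) ≈ 0.30906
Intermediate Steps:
Function('P')(S) = Pow(S, 2)
Mul(Add(Function('P')(1274), -1233232), Pow(Add(Mul(-1825, -333), Add(Mul(-585, -1119), -972)), -1)) = Mul(Add(Pow(1274, 2), -1233232), Pow(Add(Mul(-1825, -333), Add(Mul(-585, -1119), -972)), -1)) = Mul(Add(1623076, -1233232), Pow(Add(607725, Add(654615, -972)), -1)) = Mul(389844, Pow(Add(607725, 653643), -1)) = Mul(389844, Pow(1261368, -1)) = Mul(389844, Rational(1, 1261368)) = Rational(10829, 35038)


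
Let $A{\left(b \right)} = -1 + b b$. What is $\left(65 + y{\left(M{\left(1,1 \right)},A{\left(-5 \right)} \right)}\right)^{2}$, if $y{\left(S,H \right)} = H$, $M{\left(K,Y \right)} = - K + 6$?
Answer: $7921$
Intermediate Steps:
$M{\left(K,Y \right)} = 6 - K$
$A{\left(b \right)} = -1 + b^{2}$
$\left(65 + y{\left(M{\left(1,1 \right)},A{\left(-5 \right)} \right)}\right)^{2} = \left(65 - \left(1 - \left(-5\right)^{2}\right)\right)^{2} = \left(65 + \left(-1 + 25\right)\right)^{2} = \left(65 + 24\right)^{2} = 89^{2} = 7921$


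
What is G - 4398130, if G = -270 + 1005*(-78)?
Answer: -4476790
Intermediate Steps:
G = -78660 (G = -270 - 78390 = -78660)
G - 4398130 = -78660 - 4398130 = -4476790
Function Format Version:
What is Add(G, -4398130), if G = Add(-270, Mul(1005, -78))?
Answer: -4476790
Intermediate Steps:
G = -78660 (G = Add(-270, -78390) = -78660)
Add(G, -4398130) = Add(-78660, -4398130) = -4476790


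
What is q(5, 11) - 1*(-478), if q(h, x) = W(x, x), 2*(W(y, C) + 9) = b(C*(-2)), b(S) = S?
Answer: 458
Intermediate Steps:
W(y, C) = -9 - C (W(y, C) = -9 + (C*(-2))/2 = -9 + (-2*C)/2 = -9 - C)
q(h, x) = -9 - x
q(5, 11) - 1*(-478) = (-9 - 1*11) - 1*(-478) = (-9 - 11) + 478 = -20 + 478 = 458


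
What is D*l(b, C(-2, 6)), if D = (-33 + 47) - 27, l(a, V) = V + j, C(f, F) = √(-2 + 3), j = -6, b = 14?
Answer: 65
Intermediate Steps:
C(f, F) = 1 (C(f, F) = √1 = 1)
l(a, V) = -6 + V (l(a, V) = V - 6 = -6 + V)
D = -13 (D = 14 - 27 = -13)
D*l(b, C(-2, 6)) = -13*(-6 + 1) = -13*(-5) = 65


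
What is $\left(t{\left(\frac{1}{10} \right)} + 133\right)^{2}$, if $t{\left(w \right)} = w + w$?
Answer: $\frac{443556}{25} \approx 17742.0$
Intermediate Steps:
$t{\left(w \right)} = 2 w$
$\left(t{\left(\frac{1}{10} \right)} + 133\right)^{2} = \left(\frac{2}{10} + 133\right)^{2} = \left(2 \cdot \frac{1}{10} + 133\right)^{2} = \left(\frac{1}{5} + 133\right)^{2} = \left(\frac{666}{5}\right)^{2} = \frac{443556}{25}$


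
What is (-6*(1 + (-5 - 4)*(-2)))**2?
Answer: 12996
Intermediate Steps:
(-6*(1 + (-5 - 4)*(-2)))**2 = (-6*(1 - 9*(-2)))**2 = (-6*(1 + 18))**2 = (-6*19)**2 = (-114)**2 = 12996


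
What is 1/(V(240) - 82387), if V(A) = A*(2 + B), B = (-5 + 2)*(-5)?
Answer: -1/78307 ≈ -1.2770e-5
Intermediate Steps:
B = 15 (B = -3*(-5) = 15)
V(A) = 17*A (V(A) = A*(2 + 15) = A*17 = 17*A)
1/(V(240) - 82387) = 1/(17*240 - 82387) = 1/(4080 - 82387) = 1/(-78307) = -1/78307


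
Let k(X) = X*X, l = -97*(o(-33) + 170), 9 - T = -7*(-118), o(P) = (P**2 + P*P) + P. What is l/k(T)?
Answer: -224555/667489 ≈ -0.33642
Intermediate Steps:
o(P) = P + 2*P**2 (o(P) = (P**2 + P**2) + P = 2*P**2 + P = P + 2*P**2)
T = -817 (T = 9 - (-7)*(-118) = 9 - 1*826 = 9 - 826 = -817)
l = -224555 (l = -97*(-33*(1 + 2*(-33)) + 170) = -97*(-33*(1 - 66) + 170) = -97*(-33*(-65) + 170) = -97*(2145 + 170) = -97*2315 = -224555)
k(X) = X**2
l/k(T) = -224555/((-817)**2) = -224555/667489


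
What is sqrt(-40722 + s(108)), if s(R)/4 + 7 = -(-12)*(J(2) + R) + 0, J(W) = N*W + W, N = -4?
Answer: I*sqrt(35854) ≈ 189.35*I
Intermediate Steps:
J(W) = -3*W (J(W) = -4*W + W = -3*W)
s(R) = -316 + 48*R (s(R) = -28 + 4*(-(-12)*(-3*2 + R) + 0) = -28 + 4*(-(-12)*(-6 + R) + 0) = -28 + 4*(-6*(12 - 2*R) + 0) = -28 + 4*((-72 + 12*R) + 0) = -28 + 4*(-72 + 12*R) = -28 + (-288 + 48*R) = -316 + 48*R)
sqrt(-40722 + s(108)) = sqrt(-40722 + (-316 + 48*108)) = sqrt(-40722 + (-316 + 5184)) = sqrt(-40722 + 4868) = sqrt(-35854) = I*sqrt(35854)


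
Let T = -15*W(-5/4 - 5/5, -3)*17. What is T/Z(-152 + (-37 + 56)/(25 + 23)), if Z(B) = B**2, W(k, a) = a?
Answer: 1762560/52954729 ≈ 0.033284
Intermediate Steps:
T = 765 (T = -15*(-3)*17 = 45*17 = 765)
T/Z(-152 + (-37 + 56)/(25 + 23)) = 765/((-152 + (-37 + 56)/(25 + 23))**2) = 765/((-152 + 19/48)**2) = 765/((-7277/48)**2) = 765/(52954729/2304) = 765*(2304/52954729) = 1762560/52954729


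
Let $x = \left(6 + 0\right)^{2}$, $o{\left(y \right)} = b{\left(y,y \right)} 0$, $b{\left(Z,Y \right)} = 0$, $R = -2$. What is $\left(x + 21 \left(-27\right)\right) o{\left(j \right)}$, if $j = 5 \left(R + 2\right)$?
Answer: $0$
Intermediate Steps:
$j = 0$ ($j = 5 \left(-2 + 2\right) = 5 \cdot 0 = 0$)
$o{\left(y \right)} = 0$ ($o{\left(y \right)} = 0 \cdot 0 = 0$)
$x = 36$ ($x = 6^{2} = 36$)
$\left(x + 21 \left(-27\right)\right) o{\left(j \right)} = \left(36 + 21 \left(-27\right)\right) 0 = \left(36 - 567\right) 0 = \left(-531\right) 0 = 0$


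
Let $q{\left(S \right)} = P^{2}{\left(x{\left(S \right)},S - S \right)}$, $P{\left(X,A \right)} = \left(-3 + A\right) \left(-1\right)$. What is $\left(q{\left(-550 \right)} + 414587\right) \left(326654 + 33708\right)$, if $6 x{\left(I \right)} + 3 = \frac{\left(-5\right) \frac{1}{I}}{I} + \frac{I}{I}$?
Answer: $149404643752$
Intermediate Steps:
$x{\left(I \right)} = - \frac{1}{3} - \frac{5}{6 I^{2}}$ ($x{\left(I \right)} = - \frac{1}{2} + \frac{\frac{\left(-5\right) \frac{1}{I}}{I} + \frac{I}{I}}{6} = - \frac{1}{2} + \frac{- \frac{5}{I^{2}} + 1}{6} = - \frac{1}{2} + \frac{1 - \frac{5}{I^{2}}}{6} = - \frac{1}{2} + \left(\frac{1}{6} - \frac{5}{6 I^{2}}\right) = - \frac{1}{3} - \frac{5}{6 I^{2}}$)
$P{\left(X,A \right)} = 3 - A$
$q{\left(S \right)} = 9$ ($q{\left(S \right)} = \left(3 - \left(S - S\right)\right)^{2} = \left(3 - 0\right)^{2} = \left(3 + 0\right)^{2} = 3^{2} = 9$)
$\left(q{\left(-550 \right)} + 414587\right) \left(326654 + 33708\right) = \left(9 + 414587\right) \left(326654 + 33708\right) = 414596 \cdot 360362 = 149404643752$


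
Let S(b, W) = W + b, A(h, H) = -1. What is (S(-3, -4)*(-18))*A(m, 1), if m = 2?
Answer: -126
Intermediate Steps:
(S(-3, -4)*(-18))*A(m, 1) = ((-4 - 3)*(-18))*(-1) = -7*(-18)*(-1) = 126*(-1) = -126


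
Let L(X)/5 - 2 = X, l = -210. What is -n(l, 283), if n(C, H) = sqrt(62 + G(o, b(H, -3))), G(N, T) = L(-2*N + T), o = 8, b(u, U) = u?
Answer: -sqrt(1407) ≈ -37.510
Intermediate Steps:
L(X) = 10 + 5*X
G(N, T) = 10 - 10*N + 5*T (G(N, T) = 10 + 5*(-2*N + T) = 10 + 5*(T - 2*N) = 10 + (-10*N + 5*T) = 10 - 10*N + 5*T)
n(C, H) = sqrt(-8 + 5*H) (n(C, H) = sqrt(62 + (10 - 10*8 + 5*H)) = sqrt(62 + (10 - 80 + 5*H)) = sqrt(62 + (-70 + 5*H)) = sqrt(-8 + 5*H))
-n(l, 283) = -sqrt(-8 + 5*283) = -sqrt(-8 + 1415) = -sqrt(1407)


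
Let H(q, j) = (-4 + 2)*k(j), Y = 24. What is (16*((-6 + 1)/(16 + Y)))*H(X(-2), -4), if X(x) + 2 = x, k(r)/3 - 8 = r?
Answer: 48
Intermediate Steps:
k(r) = 24 + 3*r
X(x) = -2 + x
H(q, j) = -48 - 6*j (H(q, j) = (-4 + 2)*(24 + 3*j) = -2*(24 + 3*j) = -48 - 6*j)
(16*((-6 + 1)/(16 + Y)))*H(X(-2), -4) = (16*((-6 + 1)/(16 + 24)))*(-48 - 6*(-4)) = (16*(-5/40))*(-48 + 24) = (16*(-5*1/40))*(-24) = (16*(-⅛))*(-24) = -2*(-24) = 48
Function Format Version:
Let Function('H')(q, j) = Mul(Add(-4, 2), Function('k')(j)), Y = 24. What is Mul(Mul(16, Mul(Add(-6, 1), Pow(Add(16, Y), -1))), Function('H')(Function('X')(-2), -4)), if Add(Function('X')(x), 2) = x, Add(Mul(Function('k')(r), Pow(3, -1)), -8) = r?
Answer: 48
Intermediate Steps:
Function('k')(r) = Add(24, Mul(3, r))
Function('X')(x) = Add(-2, x)
Function('H')(q, j) = Add(-48, Mul(-6, j)) (Function('H')(q, j) = Mul(Add(-4, 2), Add(24, Mul(3, j))) = Mul(-2, Add(24, Mul(3, j))) = Add(-48, Mul(-6, j)))
Mul(Mul(16, Mul(Add(-6, 1), Pow(Add(16, Y), -1))), Function('H')(Function('X')(-2), -4)) = Mul(Mul(16, Mul(Add(-6, 1), Pow(Add(16, 24), -1))), Add(-48, Mul(-6, -4))) = Mul(Mul(16, Mul(-5, Pow(40, -1))), Add(-48, 24)) = Mul(Mul(16, Mul(-5, Rational(1, 40))), -24) = Mul(Mul(16, Rational(-1, 8)), -24) = Mul(-2, -24) = 48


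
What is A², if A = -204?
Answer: 41616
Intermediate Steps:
A² = (-204)² = 41616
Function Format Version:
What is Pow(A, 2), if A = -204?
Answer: 41616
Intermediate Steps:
Pow(A, 2) = Pow(-204, 2) = 41616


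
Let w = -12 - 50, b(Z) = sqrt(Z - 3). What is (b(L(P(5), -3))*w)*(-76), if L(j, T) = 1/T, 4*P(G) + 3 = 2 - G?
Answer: 4712*I*sqrt(30)/3 ≈ 8602.9*I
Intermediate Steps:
P(G) = -1/4 - G/4 (P(G) = -3/4 + (2 - G)/4 = -3/4 + (1/2 - G/4) = -1/4 - G/4)
b(Z) = sqrt(-3 + Z)
w = -62
(b(L(P(5), -3))*w)*(-76) = (sqrt(-3 + 1/(-3))*(-62))*(-76) = (sqrt(-3 - 1/3)*(-62))*(-76) = (sqrt(-10/3)*(-62))*(-76) = ((I*sqrt(30)/3)*(-62))*(-76) = -62*I*sqrt(30)/3*(-76) = 4712*I*sqrt(30)/3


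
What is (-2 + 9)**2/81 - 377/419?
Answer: -10006/33939 ≈ -0.29482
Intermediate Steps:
(-2 + 9)**2/81 - 377/419 = 7**2*(1/81) - 377*1/419 = 49*(1/81) - 377/419 = 49/81 - 377/419 = -10006/33939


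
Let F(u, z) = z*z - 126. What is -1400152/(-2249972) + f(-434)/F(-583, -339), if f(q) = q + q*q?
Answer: 145887421756/64571383935 ≈ 2.2593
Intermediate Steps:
F(u, z) = -126 + z² (F(u, z) = z² - 126 = -126 + z²)
f(q) = q + q²
-1400152/(-2249972) + f(-434)/F(-583, -339) = -1400152/(-2249972) + (-434*(1 - 434))/(-126 + (-339)²) = -1400152*(-1/2249972) + (-434*(-433))/(-126 + 114921) = 350038/562493 + 187922/114795 = 145887421756/64571383935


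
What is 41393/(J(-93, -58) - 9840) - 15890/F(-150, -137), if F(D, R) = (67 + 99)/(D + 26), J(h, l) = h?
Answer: 889305211/74949 ≈ 11865.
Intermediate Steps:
F(D, R) = 166/(26 + D)
41393/(J(-93, -58) - 9840) - 15890/F(-150, -137) = 41393/(-93 - 9840) - 15890/(166/(26 - 150)) = 41393/(-9933) - 15890/(166/(-124)) = 41393*(-1/9933) - 15890/(166*(-1/124)) = -3763/903 - 15890/(-83/62) = -3763/903 - 15890*(-62/83) = -3763/903 + 985180/83 = 889305211/74949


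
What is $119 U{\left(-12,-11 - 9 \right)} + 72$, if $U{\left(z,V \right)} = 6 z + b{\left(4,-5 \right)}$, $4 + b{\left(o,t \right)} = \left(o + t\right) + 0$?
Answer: $-9091$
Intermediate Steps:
$b{\left(o,t \right)} = -4 + o + t$ ($b{\left(o,t \right)} = -4 + \left(\left(o + t\right) + 0\right) = -4 + \left(o + t\right) = -4 + o + t$)
$U{\left(z,V \right)} = -5 + 6 z$ ($U{\left(z,V \right)} = 6 z - 5 = -5 + 6 z$)
$119 U{\left(-12,-11 - 9 \right)} + 72 = 119 \left(-5 + 6 \left(-12\right)\right) + 72 = 119 \left(-5 - 72\right) + 72 = 119 \left(-77\right) + 72 = -9163 + 72 = -9091$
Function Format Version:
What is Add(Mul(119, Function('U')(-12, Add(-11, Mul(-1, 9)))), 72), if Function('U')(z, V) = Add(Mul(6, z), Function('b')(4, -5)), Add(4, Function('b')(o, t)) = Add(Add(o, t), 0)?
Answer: -9091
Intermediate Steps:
Function('b')(o, t) = Add(-4, o, t) (Function('b')(o, t) = Add(-4, Add(Add(o, t), 0)) = Add(-4, Add(o, t)) = Add(-4, o, t))
Function('U')(z, V) = Add(-5, Mul(6, z)) (Function('U')(z, V) = Add(Mul(6, z), Add(-4, 4, -5)) = Add(Mul(6, z), -5) = Add(-5, Mul(6, z)))
Add(Mul(119, Function('U')(-12, Add(-11, Mul(-1, 9)))), 72) = Add(Mul(119, Add(-5, Mul(6, -12))), 72) = Add(Mul(119, Add(-5, -72)), 72) = Add(Mul(119, -77), 72) = Add(-9163, 72) = -9091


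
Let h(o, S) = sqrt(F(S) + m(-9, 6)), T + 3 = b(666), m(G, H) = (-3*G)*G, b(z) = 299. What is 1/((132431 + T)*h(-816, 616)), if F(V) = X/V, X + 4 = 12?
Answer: -I*sqrt(1440670)/2483322170 ≈ -4.8334e-7*I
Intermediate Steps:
X = 8 (X = -4 + 12 = 8)
m(G, H) = -3*G**2
T = 296 (T = -3 + 299 = 296)
F(V) = 8/V
h(o, S) = sqrt(-243 + 8/S) (h(o, S) = sqrt(8/S - 3*(-9)**2) = sqrt(8/S - 3*81) = sqrt(8/S - 243) = sqrt(-243 + 8/S))
1/((132431 + T)*h(-816, 616)) = 1/((132431 + 296)*(sqrt(-243 + 8/616))) = 1/(132727*(sqrt(-243 + 8*(1/616)))) = 1/(132727*(sqrt(-243 + 1/77))) = 1/(132727*(sqrt(-18710/77))) = 1/(132727*((I*sqrt(1440670)/77))) = (-I*sqrt(1440670)/18710)/132727 = -I*sqrt(1440670)/2483322170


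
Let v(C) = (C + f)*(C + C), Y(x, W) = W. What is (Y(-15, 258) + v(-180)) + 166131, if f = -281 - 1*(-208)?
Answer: 257469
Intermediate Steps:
f = -73 (f = -281 + 208 = -73)
v(C) = 2*C*(-73 + C) (v(C) = (C - 73)*(C + C) = (-73 + C)*(2*C) = 2*C*(-73 + C))
(Y(-15, 258) + v(-180)) + 166131 = (258 + 2*(-180)*(-73 - 180)) + 166131 = (258 + 2*(-180)*(-253)) + 166131 = (258 + 91080) + 166131 = 91338 + 166131 = 257469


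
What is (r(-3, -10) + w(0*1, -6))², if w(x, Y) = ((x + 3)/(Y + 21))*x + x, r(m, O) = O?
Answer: 100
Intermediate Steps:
w(x, Y) = x + x*(3 + x)/(21 + Y) (w(x, Y) = ((3 + x)/(21 + Y))*x + x = x*(3 + x)/(21 + Y) + x = x + x*(3 + x)/(21 + Y))
(r(-3, -10) + w(0*1, -6))² = (-10 + (0*1)*(24 - 6 + 0*1)/(21 - 6))² = (-10 + 0*(24 - 6 + 0)/15)² = (-10 + 0*(1/15)*18)² = (-10 + 0)² = (-10)² = 100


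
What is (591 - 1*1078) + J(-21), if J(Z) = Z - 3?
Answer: -511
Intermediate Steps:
J(Z) = -3 + Z
(591 - 1*1078) + J(-21) = (591 - 1*1078) + (-3 - 21) = (591 - 1078) - 24 = -487 - 24 = -511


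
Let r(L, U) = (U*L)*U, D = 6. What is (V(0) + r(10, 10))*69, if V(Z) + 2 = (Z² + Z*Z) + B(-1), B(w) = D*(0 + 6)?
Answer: 71346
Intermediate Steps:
r(L, U) = L*U² (r(L, U) = (L*U)*U = L*U²)
B(w) = 36 (B(w) = 6*(0 + 6) = 6*6 = 36)
V(Z) = 34 + 2*Z² (V(Z) = -2 + ((Z² + Z*Z) + 36) = -2 + ((Z² + Z²) + 36) = -2 + (2*Z² + 36) = -2 + (36 + 2*Z²) = 34 + 2*Z²)
(V(0) + r(10, 10))*69 = ((34 + 2*0²) + 10*10²)*69 = ((34 + 2*0) + 10*100)*69 = ((34 + 0) + 1000)*69 = (34 + 1000)*69 = 1034*69 = 71346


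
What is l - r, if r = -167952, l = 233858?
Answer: 401810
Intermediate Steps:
l - r = 233858 - 1*(-167952) = 233858 + 167952 = 401810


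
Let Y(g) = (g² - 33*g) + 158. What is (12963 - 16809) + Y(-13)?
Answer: -3090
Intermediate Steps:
Y(g) = 158 + g² - 33*g
(12963 - 16809) + Y(-13) = (12963 - 16809) + (158 + (-13)² - 33*(-13)) = -3846 + (158 + 169 + 429) = -3846 + 756 = -3090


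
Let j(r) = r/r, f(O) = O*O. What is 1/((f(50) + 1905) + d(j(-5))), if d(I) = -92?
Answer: 1/4313 ≈ 0.00023186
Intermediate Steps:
f(O) = O²
j(r) = 1
1/((f(50) + 1905) + d(j(-5))) = 1/((50² + 1905) - 92) = 1/((2500 + 1905) - 92) = 1/(4405 - 92) = 1/4313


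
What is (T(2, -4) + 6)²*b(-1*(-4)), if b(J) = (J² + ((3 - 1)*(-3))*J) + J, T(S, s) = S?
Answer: -256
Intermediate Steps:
b(J) = J² - 5*J (b(J) = (J² + (2*(-3))*J) + J = (J² - 6*J) + J = J² - 5*J)
(T(2, -4) + 6)²*b(-1*(-4)) = (2 + 6)²*((-1*(-4))*(-5 - 1*(-4))) = 8²*(4*(-5 + 4)) = 64*(4*(-1)) = 64*(-4) = -256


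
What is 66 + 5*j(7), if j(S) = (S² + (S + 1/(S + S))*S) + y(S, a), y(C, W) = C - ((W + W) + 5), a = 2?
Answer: 1097/2 ≈ 548.50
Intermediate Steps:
y(C, W) = -5 + C - 2*W (y(C, W) = C - (2*W + 5) = C - (5 + 2*W) = C + (-5 - 2*W) = -5 + C - 2*W)
j(S) = -9 + S + S² + S*(S + 1/(2*S)) (j(S) = (S² + (S + 1/(S + S))*S) + (-5 + S - 2*2) = (S² + (S + 1/(2*S))*S) + (-5 + S - 4) = (S² + (S + 1/(2*S))*S) + (-9 + S) = (S² + S*(S + 1/(2*S))) + (-9 + S) = -9 + S + S² + S*(S + 1/(2*S)))
66 + 5*j(7) = 66 + 5*(-17/2 + 7 + 2*7²) = 66 + 5*(-17/2 + 7 + 2*49) = 66 + 5*(-17/2 + 7 + 98) = 66 + 5*(193/2) = 66 + 965/2 = 1097/2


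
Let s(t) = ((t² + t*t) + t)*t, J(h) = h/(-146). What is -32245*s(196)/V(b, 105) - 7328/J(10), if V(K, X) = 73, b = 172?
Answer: -2434053451888/365 ≈ -6.6686e+9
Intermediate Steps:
J(h) = -h/146 (J(h) = h*(-1/146) = -h/146)
s(t) = t*(t + 2*t²) (s(t) = ((t² + t²) + t)*t = (2*t² + t)*t = (t + 2*t²)*t = t*(t + 2*t²))
-32245*s(196)/V(b, 105) - 7328/J(10) = -32245/(73/((196²*(1 + 2*196)))) - 7328/((-1/146*10)) = -32245/(73/((38416*(1 + 392)))) - 7328/(-5/73) = -32245/(73/((38416*393))) - 7328*(-73/5) = -32245/(73/15097488) + 534944/5 = -32245/(73*(1/15097488)) + 534944/5 = -32245/73/15097488 + 534944/5 = -32245*15097488/73 + 534944/5 = -486818500560/73 + 534944/5 = -2434053451888/365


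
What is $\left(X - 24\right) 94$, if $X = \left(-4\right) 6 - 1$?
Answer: $-4606$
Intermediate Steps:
$X = -25$ ($X = -24 - 1 = -25$)
$\left(X - 24\right) 94 = \left(-25 - 24\right) 94 = \left(-49\right) 94 = -4606$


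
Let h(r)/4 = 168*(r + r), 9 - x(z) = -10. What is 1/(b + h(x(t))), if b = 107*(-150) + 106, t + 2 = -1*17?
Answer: 1/9592 ≈ 0.00010425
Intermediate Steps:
t = -19 (t = -2 - 1*17 = -2 - 17 = -19)
x(z) = 19 (x(z) = 9 - 1*(-10) = 9 + 10 = 19)
h(r) = 1344*r (h(r) = 4*(168*(r + r)) = 4*(168*(2*r)) = 4*(336*r) = 1344*r)
b = -15944 (b = -16050 + 106 = -15944)
1/(b + h(x(t))) = 1/(-15944 + 1344*19) = 1/(-15944 + 25536) = 1/9592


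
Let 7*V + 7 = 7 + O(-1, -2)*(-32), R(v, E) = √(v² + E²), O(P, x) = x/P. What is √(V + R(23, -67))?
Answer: √(-448 + 49*√5018)/7 ≈ 7.8546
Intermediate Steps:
R(v, E) = √(E² + v²)
V = -64/7 (V = -1 + (7 - 2/(-1)*(-32))/7 = -1 + (7 - 2*(-1)*(-32))/7 = -1 + (7 + 2*(-32))/7 = -1 + (7 - 64)/7 = -1 + (⅐)*(-57) = -1 - 57/7 = -64/7 ≈ -9.1429)
√(V + R(23, -67)) = √(-64/7 + √((-67)² + 23²)) = √(-64/7 + √(4489 + 529)) = √(-64/7 + √5018)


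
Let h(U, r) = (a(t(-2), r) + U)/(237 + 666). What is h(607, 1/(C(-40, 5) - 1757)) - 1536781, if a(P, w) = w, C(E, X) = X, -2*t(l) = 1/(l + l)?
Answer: -2431272538273/1582056 ≈ -1.5368e+6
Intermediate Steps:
t(l) = -1/(4*l) (t(l) = -1/(2*(l + l)) = -1/(2*l)/2 = -1/(4*l))
h(U, r) = U/903 + r/903 (h(U, r) = (r + U)/(237 + 666) = (U + r)/903 = (U + r)*(1/903) = U/903 + r/903)
h(607, 1/(C(-40, 5) - 1757)) - 1536781 = ((1/903)*607 + 1/(903*(5 - 1757))) - 1536781 = (607/903 + (1/903)/(-1752)) - 1536781 = (607/903 + (1/903)*(-1/1752)) - 1536781 = (607/903 - 1/1582056) - 1536781 = 1063463/1582056 - 1536781 = -2431272538273/1582056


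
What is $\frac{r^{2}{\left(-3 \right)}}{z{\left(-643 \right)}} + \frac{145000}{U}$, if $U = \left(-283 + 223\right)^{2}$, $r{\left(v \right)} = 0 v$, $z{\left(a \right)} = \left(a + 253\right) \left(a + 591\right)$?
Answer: $\frac{725}{18} \approx 40.278$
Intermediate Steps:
$z{\left(a \right)} = \left(253 + a\right) \left(591 + a\right)$
$r{\left(v \right)} = 0$
$U = 3600$ ($U = \left(-60\right)^{2} = 3600$)
$\frac{r^{2}{\left(-3 \right)}}{z{\left(-643 \right)}} + \frac{145000}{U} = \frac{0^{2}}{149523 + \left(-643\right)^{2} + 844 \left(-643\right)} + \frac{145000}{3600} = \frac{0}{149523 + 413449 - 542692} + 145000 \cdot \frac{1}{3600} = \frac{0}{20280} + \frac{725}{18} = 0 \cdot \frac{1}{20280} + \frac{725}{18} = 0 + \frac{725}{18} = \frac{725}{18}$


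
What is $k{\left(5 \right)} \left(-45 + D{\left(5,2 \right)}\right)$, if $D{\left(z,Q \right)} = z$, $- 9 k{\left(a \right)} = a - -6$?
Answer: $\frac{440}{9} \approx 48.889$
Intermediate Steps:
$k{\left(a \right)} = - \frac{2}{3} - \frac{a}{9}$ ($k{\left(a \right)} = - \frac{a - -6}{9} = - \frac{a + 6}{9} = - \frac{6 + a}{9} = - \frac{2}{3} - \frac{a}{9}$)
$k{\left(5 \right)} \left(-45 + D{\left(5,2 \right)}\right) = \left(- \frac{2}{3} - \frac{5}{9}\right) \left(-45 + 5\right) = \left(- \frac{2}{3} - \frac{5}{9}\right) \left(-40\right) = \left(- \frac{11}{9}\right) \left(-40\right) = \frac{440}{9}$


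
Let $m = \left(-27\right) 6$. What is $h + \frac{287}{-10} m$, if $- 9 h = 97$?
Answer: $\frac{208738}{45} \approx 4638.6$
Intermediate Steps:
$h = - \frac{97}{9}$ ($h = \left(- \frac{1}{9}\right) 97 = - \frac{97}{9} \approx -10.778$)
$m = -162$
$h + \frac{287}{-10} m = - \frac{97}{9} + \frac{287}{-10} \left(-162\right) = - \frac{97}{9} + 287 \left(- \frac{1}{10}\right) \left(-162\right) = - \frac{97}{9} - - \frac{23247}{5} = - \frac{97}{9} + \frac{23247}{5} = \frac{208738}{45}$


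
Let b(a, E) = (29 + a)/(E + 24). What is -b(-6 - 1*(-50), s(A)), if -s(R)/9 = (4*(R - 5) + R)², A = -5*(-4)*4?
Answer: 73/1299576 ≈ 5.6172e-5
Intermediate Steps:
A = 80 (A = 20*4 = 80)
s(R) = -9*(-20 + 5*R)² (s(R) = -9*(4*(R - 5) + R)² = -9*(4*(-5 + R) + R)² = -9*((-20 + 4*R) + R)² = -9*(-20 + 5*R)²)
b(a, E) = (29 + a)/(24 + E)
-b(-6 - 1*(-50), s(A)) = -(29 + (-6 - 1*(-50)))/(24 - 225*(-4 + 80)²) = -(29 + (-6 + 50))/(24 - 225*76²) = -(29 + 44)/(24 - 225*5776) = -73/(24 - 1299600) = -73/(-1299576) = -(-1)*73/1299576 = -1*(-73/1299576) = 73/1299576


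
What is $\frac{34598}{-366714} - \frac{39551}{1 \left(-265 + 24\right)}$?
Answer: $\frac{7247783648}{44189037} \approx 164.02$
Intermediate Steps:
$\frac{34598}{-366714} - \frac{39551}{1 \left(-265 + 24\right)} = 34598 \left(- \frac{1}{366714}\right) - \frac{39551}{1 \left(-241\right)} = - \frac{17299}{183357} - \frac{39551}{-241} = - \frac{17299}{183357} - - \frac{39551}{241} = - \frac{17299}{183357} + \frac{39551}{241} = \frac{7247783648}{44189037}$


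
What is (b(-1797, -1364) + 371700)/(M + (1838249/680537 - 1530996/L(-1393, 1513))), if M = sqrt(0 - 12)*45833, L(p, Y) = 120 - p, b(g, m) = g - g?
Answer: -56813314086686120804626500/3818024077056101918853334339 - 5160409216934574286947720600*I*sqrt(3)/3818024077056101918853334339 ≈ -0.01488 - 2.341*I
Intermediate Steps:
b(g, m) = 0
M = 91666*I*sqrt(3) (M = sqrt(-12)*45833 = (2*I*sqrt(3))*45833 = 91666*I*sqrt(3) ≈ 1.5877e+5*I)
(b(-1797, -1364) + 371700)/(M + (1838249/680537 - 1530996/L(-1393, 1513))) = (0 + 371700)/(91666*I*sqrt(3) + (1838249/680537 - 1530996/(120 - 1*(-1393)))) = 371700/(91666*I*sqrt(3) + (1838249*(1/680537) - 1530996/(120 + 1393))) = 371700/(91666*I*sqrt(3) + (1838249/680537 - 1530996/1513)) = 371700/(91666*I*sqrt(3) - 1039118154115/1029652481) = 371700/(-1039118154115/1029652481 + 91666*I*sqrt(3))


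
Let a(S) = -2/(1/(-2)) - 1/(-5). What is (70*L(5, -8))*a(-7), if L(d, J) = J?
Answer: -2352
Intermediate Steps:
a(S) = 21/5 (a(S) = -2/(-½) - 1*(-⅕) = -2*(-2) + ⅕ = 4 + ⅕ = 21/5)
(70*L(5, -8))*a(-7) = (70*(-8))*(21/5) = -560*21/5 = -2352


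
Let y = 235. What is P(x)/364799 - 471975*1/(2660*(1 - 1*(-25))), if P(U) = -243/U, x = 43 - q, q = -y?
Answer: -683784957669/100197152536 ≈ -6.8244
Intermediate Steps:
q = -235 (q = -1*235 = -235)
x = 278 (x = 43 - 1*(-235) = 43 + 235 = 278)
P(x)/364799 - 471975*1/(2660*(1 - 1*(-25))) = -243/278/364799 - 471975*1/(2660*(1 - 1*(-25))) = -243*1/278*(1/364799) - 471975*1/(2660*(1 + 25)) = -243/278*1/364799 - 471975/(2660*26) = -243/101414122 - 471975/69160 = -243/101414122 - 471975*1/69160 = -243/101414122 - 13485/1976 = -683784957669/100197152536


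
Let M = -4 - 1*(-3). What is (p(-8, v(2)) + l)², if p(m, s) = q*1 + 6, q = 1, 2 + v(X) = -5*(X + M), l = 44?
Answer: 2601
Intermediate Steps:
M = -1 (M = -4 + 3 = -1)
v(X) = 3 - 5*X (v(X) = -2 - 5*(X - 1) = -2 - 5*(-1 + X) = -2 + (5 - 5*X) = 3 - 5*X)
p(m, s) = 7 (p(m, s) = 1*1 + 6 = 1 + 6 = 7)
(p(-8, v(2)) + l)² = (7 + 44)² = 51² = 2601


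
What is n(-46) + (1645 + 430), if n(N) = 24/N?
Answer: 47713/23 ≈ 2074.5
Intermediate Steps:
n(-46) + (1645 + 430) = 24/(-46) + (1645 + 430) = 24*(-1/46) + 2075 = -12/23 + 2075 = 47713/23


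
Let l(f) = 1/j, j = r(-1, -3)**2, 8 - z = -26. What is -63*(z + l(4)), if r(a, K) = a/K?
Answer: -2709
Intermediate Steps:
z = 34 (z = 8 - 1*(-26) = 8 + 26 = 34)
j = 1/9 (j = (-1/(-3))**2 = (-1*(-1/3))**2 = (1/3)**2 = 1/9 ≈ 0.11111)
l(f) = 9 (l(f) = 1/(1/9) = 9)
-63*(z + l(4)) = -63*(34 + 9) = -63*43 = -2709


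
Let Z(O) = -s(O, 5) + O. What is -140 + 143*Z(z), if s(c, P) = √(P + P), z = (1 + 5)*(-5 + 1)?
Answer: -3572 - 143*√10 ≈ -4024.2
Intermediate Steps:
z = -24 (z = 6*(-4) = -24)
s(c, P) = √2*√P (s(c, P) = √(2*P) = √2*√P)
Z(O) = O - √10 (Z(O) = -√2*√5 + O = -√10 + O = O - √10)
-140 + 143*Z(z) = -140 + 143*(-24 - √10) = -140 + (-3432 - 143*√10) = -3572 - 143*√10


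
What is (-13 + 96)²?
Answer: 6889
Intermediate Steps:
(-13 + 96)² = 83² = 6889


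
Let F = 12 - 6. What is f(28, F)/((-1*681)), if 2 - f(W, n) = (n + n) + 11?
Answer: 7/227 ≈ 0.030837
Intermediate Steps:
F = 6
f(W, n) = -9 - 2*n (f(W, n) = 2 - ((n + n) + 11) = 2 - (2*n + 11) = 2 - (11 + 2*n) = 2 + (-11 - 2*n) = -9 - 2*n)
f(28, F)/((-1*681)) = (-9 - 2*6)/((-1*681)) = (-9 - 12)/(-681) = -21*(-1/681) = 7/227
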